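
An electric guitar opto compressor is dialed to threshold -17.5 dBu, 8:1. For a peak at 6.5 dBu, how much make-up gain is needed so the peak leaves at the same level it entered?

The peak compresses to -17.5 + 24/8 = -14.5 dBu.
To reach 6.5 dBu requires 6.5 − (-14.5) = 21 dB of make-up.

21 dB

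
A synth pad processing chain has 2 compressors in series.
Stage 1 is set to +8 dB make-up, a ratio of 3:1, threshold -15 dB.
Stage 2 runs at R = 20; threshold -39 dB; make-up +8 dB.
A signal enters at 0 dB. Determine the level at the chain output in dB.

-29.15 dB

Stage 1: 15 dB above -15 dB, reduced 3:1 to 5 dB above → -10 dB; +8 dB make-up → -2 dB.
Stage 2: -2 dB is 37 dB over -39 dB; at 20:1 that becomes 1.85 dB over, giving -37.15 dB; +8 dB make-up → -29.15 dB.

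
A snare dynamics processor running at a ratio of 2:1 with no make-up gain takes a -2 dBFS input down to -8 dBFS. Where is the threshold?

-14 dBFS

Gain reduction = -2 − (-8) = 6 dB; output overshoot = GR / (R − 1) = 6 / 1 = 6 dB.
Threshold = output − output overshoot = -8 − 6 = -14 dBFS.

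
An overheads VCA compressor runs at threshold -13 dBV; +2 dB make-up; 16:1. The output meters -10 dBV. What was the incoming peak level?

3 dBV

Before make-up, the level was -10 − 2 = -12 dBV.
That's 1 dB above the -13 dBV threshold.
Undo the ratio: input overshoot = 1 × 16 = 16 dB, giving input = 3 dBV.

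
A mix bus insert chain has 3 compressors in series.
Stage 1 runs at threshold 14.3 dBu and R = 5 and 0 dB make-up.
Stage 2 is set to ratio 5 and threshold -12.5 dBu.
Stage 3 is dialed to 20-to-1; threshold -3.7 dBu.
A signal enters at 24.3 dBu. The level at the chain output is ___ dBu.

-6.74 dBu

Stage 1: 10 dB above 14.3 dBu, reduced 5:1 to 2 dB above → 16.3 dBu.
Stage 2: 16.3 dBu is 28.8 dB over -12.5 dBu; at 5:1 that becomes 5.76 dB over, giving -6.74 dBu.
Stage 3: -6.74 dBu is at or below the -3.7 dBu threshold — no compression; output -6.74 dBu.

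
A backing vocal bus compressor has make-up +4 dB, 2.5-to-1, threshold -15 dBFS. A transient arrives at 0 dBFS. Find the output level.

-5 dBFS

Overshoot: 0 − (-15) = 15 dB.
2.5:1 compression reduces that to 15/2.5 = 6 dB over.
That puts the output at -9 dBFS; make-up adds 4 dB, giving -5 dBFS.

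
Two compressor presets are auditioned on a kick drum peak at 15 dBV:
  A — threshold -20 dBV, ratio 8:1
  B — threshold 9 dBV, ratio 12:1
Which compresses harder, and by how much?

A, by 25.125 dB

A: 35 dB over, compressed to 4.375 dB over, so 30.625 dB of GR.
B: 6 dB over, compressed to 0.5 dB over, so 5.5 dB of GR.
Difference: 25.125 dB in favour of A.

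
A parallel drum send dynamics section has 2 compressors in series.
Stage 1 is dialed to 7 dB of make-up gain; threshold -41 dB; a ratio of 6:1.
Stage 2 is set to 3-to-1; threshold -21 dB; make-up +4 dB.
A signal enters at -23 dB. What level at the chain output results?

-27 dB

Stage 1: -23 dB is 18 dB over -41 dB; at 6:1 that becomes 3 dB over, giving -38 dB; +7 dB make-up → -31 dB.
Stage 2: below threshold (-31 ≤ -21); passes unchanged; make-up brings it to -27 dB.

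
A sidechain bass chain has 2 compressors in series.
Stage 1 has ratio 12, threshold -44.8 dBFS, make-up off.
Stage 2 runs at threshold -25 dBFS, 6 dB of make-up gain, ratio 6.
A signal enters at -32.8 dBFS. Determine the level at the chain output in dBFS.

-37.8 dBFS

Stage 1: -32.8 dBFS is 12 dB over -44.8 dBFS; at 12:1 that becomes 1 dB over, giving -43.8 dBFS.
Stage 2: below threshold (-43.8 ≤ -25); passes unchanged; make-up brings it to -37.8 dBFS.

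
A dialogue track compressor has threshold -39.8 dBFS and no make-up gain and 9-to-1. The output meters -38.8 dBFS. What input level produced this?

Post-compression overshoot = -38.8 − (-39.8) = 1 dB.
Before 9:1 compression the overshoot was 1 × 9 = 9 dB, so input = -39.8 + 9 = -30.8 dBFS.

-30.8 dBFS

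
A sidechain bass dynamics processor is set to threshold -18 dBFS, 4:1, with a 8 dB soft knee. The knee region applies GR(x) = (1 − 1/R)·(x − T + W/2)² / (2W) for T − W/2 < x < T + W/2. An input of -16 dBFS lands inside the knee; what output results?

-17.6875 dBFS

x − T + W/2 = -16 − (-18) + 4 = 6.
GR = (1 − 1/4) × 6² / 16 = 0.75 × 36 / 16 = 1.6875 dB.
Output = -16 − 1.6875 = -17.6875 dBFS.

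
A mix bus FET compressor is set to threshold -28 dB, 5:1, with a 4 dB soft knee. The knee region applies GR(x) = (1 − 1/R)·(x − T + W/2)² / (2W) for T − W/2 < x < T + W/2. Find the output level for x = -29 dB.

-29.1 dB

x − T + W/2 = -29 − (-28) + 2 = 1.
GR = (1 − 1/5) × 1² / 8 = 0.8 × 1 / 8 = 0.1 dB.
Output = -29 − 0.1 = -29.1 dB.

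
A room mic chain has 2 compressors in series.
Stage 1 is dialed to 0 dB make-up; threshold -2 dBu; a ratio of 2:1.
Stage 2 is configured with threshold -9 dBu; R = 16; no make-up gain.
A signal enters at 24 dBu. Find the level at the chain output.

Stage 1: 24 dBu is 26 dB over -2 dBu; at 2:1 that becomes 13 dB over, giving 11 dBu.
Stage 2: overshoot 20 dB → 20/16 = 1.25 dB → -7.75 dBu.

-7.75 dBu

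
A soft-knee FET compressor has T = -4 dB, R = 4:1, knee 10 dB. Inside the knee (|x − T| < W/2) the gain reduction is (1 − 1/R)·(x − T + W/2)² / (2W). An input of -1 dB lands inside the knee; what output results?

x − T + W/2 = -1 − (-4) + 5 = 8.
GR = (1 − 1/4) × 8² / 20 = 0.75 × 64 / 20 = 2.4 dB.
Output = -1 − 2.4 = -3.4 dB.

-3.4 dB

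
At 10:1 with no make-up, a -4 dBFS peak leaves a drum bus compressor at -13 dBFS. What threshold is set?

Input is 10 dB above T (since output overshoot × R = input overshoot: (-13 − T)·10 = -4 − T gives T = -14 dBFS).
Check: -14 + (-4 − (-14))/10 = -14 + 1 = -13 dBFS. ✓

-14 dBFS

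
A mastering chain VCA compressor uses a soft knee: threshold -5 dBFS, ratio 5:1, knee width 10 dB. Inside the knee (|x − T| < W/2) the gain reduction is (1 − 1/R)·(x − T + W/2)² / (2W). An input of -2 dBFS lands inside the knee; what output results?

-4.56 dBFS

x − T + W/2 = -2 − (-5) + 5 = 8.
GR = (1 − 1/5) × 8² / 20 = 0.8 × 64 / 20 = 2.56 dB.
Output = -2 − 2.56 = -4.56 dBFS.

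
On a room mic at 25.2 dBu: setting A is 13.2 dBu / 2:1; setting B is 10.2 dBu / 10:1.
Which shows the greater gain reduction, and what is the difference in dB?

A: 12 dB over, compressed to 6 dB over, so 6 dB of GR.
B: 15 dB over, compressed to 1.5 dB over, so 13.5 dB of GR.
Difference: 7.5 dB in favour of B.

B, by 7.5 dB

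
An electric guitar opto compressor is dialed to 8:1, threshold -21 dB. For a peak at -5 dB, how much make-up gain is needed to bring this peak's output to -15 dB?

The peak compresses to -21 + 16/8 = -19 dB.
To reach -15 dB requires -15 − (-19) = 4 dB of make-up.

4 dB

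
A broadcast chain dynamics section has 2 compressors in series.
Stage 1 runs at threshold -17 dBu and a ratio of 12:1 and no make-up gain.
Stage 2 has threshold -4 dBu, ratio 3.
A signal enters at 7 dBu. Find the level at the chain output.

-15 dBu

Stage 1: 24 dB above -17 dBu, reduced 12:1 to 2 dB above → -15 dBu.
Stage 2: below threshold (-15 ≤ -4); passes unchanged; output -15 dBu.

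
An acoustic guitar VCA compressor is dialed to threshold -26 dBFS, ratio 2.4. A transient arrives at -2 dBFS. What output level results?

Overshoot: -2 − (-26) = 24 dB.
The 24 dB excess becomes 10 dB after 2.4:1 reduction.
That puts the output at -16 dBFS.

-16 dBFS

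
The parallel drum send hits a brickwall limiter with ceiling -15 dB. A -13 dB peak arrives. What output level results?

A brickwall limiter is an ∞:1 compressor: any input above the ceiling is clamped to -15 dB.

-15 dB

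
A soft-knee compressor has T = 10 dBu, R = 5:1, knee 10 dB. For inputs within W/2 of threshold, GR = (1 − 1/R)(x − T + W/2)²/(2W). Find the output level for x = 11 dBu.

x − T + W/2 = 11 − 10 + 5 = 6.
GR = (1 − 1/5) × 6² / 20 = 0.8 × 36 / 20 = 1.44 dB.
Output = 11 − 1.44 = 9.56 dBu.

9.56 dBu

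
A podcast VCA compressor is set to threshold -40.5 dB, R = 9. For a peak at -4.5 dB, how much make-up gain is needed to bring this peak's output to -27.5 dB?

Without make-up, output = threshold + overshoot/9 = -40.5 + 4 = -36.5 dB.
Gap to target: 9 dB.

9 dB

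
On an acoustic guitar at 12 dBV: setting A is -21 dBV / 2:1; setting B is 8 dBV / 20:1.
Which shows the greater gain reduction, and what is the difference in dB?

A, by 12.7 dB

A: GR = 33 − 33/2 = 16.5 dB.
B: GR = 4 − 4/20 = 3.8 dB.
A reduces 12.7 dB more.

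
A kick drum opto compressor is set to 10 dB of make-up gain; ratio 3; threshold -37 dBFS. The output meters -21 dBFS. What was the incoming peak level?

-19 dBFS

Before make-up, the level was -21 − 10 = -31 dBFS.
Post-compression overshoot = -31 − (-37) = 6 dB.
Before 3:1 compression the overshoot was 6 × 3 = 18 dB, so input = -37 + 18 = -19 dBFS.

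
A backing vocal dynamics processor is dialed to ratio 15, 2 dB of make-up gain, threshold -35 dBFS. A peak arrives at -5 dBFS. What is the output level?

-31 dBFS

The input is 30 dB above the -35 dBFS threshold.
At 15:1 the overshoot is divided by 15, leaving 2 dB above threshold.
So the level is -35 + 2 = -33 dBFS; make-up adds 2 dB, giving -31 dBFS.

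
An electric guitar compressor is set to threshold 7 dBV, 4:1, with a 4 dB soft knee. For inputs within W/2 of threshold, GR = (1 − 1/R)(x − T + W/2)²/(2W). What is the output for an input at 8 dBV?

7.15625 dBV

x − T + W/2 = 8 − 7 + 2 = 3.
GR = (1 − 1/4) × 3² / 8 = 0.75 × 9 / 8 = 0.84375 dB.
Output = 8 − 0.84375 = 7.15625 dBV.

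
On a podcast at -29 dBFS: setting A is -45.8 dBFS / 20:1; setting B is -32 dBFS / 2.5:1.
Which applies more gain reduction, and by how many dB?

A, by 14.16 dB

A: 16.8 dB over, compressed to 0.84 dB over, so 15.96 dB of GR.
B: 3 dB over, compressed to 1.2 dB over, so 1.8 dB of GR.
Difference: 14.16 dB in favour of A.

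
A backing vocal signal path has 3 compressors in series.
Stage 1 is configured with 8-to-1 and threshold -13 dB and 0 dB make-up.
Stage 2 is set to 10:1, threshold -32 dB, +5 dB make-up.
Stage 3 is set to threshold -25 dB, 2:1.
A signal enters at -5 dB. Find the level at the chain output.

Stage 1: 8 dB above -13 dB, reduced 8:1 to 1 dB above → -12 dB.
Stage 2: overshoot 20 dB → 20/10 = 2 dB → -30 dB; +5 dB make-up → -25 dB.
Stage 3: -25 dB ≤ -25 dB, so stage 3 doesn't engage; output -25 dB.

-25 dB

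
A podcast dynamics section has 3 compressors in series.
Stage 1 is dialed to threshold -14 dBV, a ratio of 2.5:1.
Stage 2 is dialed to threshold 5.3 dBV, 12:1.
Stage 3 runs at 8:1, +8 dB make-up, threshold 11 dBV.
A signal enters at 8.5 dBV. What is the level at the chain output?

3 dBV

Stage 1: 22.5 dB above -14 dBV, reduced 2.5:1 to 9 dB above → -5 dBV.
Stage 2: below threshold (-5 ≤ 5.3); passes unchanged; output -5 dBV.
Stage 3: -5 dBV ≤ 11 dBV, so stage 3 doesn't engage; make-up brings it to 3 dBV.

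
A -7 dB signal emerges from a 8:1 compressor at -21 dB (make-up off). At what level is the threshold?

Let T be the threshold. Output overshoot = (input overshoot)/R, so -21 − T = (-7 − T)/8.
8·(-21 − T) = -7 − T → 7·T = -168 − (-7) = -161.
T = -161/7 = -23 dB.

-23 dB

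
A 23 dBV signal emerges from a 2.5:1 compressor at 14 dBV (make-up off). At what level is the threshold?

8 dBV

Input is 15 dB above T (since output overshoot × R = input overshoot: (14 − T)·2.5 = 23 − T gives T = 8 dBV).
Check: 8 + (23 − 8)/2.5 = 8 + 6 = 14 dBV. ✓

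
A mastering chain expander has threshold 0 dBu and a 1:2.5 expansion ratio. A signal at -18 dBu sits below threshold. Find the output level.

Undershoot = 0 − (-18) = 18 dB.
At 1:2.5, that expands to 45 dB under threshold.
Output = 0 − 45 = -45 dBu.

-45 dBu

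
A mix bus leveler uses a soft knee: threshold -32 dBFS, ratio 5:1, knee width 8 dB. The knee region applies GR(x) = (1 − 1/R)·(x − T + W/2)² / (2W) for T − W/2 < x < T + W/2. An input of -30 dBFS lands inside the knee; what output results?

-31.8 dBFS

x − T + W/2 = -30 − (-32) + 4 = 6.
GR = (1 − 1/5) × 6² / 16 = 0.8 × 36 / 16 = 1.8 dB.
Output = -30 − 1.8 = -31.8 dBFS.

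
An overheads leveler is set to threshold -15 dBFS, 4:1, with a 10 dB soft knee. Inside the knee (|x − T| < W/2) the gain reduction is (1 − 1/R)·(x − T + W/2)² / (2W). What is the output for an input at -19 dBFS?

-19.0375 dBFS

x − T + W/2 = -19 − (-15) + 5 = 1.
GR = (1 − 1/4) × 1² / 20 = 0.75 × 1 / 20 = 0.0375 dB.
Output = -19 − 0.0375 = -19.0375 dBFS.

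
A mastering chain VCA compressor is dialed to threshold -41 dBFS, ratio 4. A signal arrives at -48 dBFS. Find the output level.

-48 dBFS is 7 dB below the -41 dBFS threshold, so no gain reduction is applied.
Output = input = -48 dBFS.

-48 dBFS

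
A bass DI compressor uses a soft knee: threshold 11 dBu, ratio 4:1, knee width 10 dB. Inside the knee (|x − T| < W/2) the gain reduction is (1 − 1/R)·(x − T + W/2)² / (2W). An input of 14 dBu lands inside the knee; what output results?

11.6 dBu

x − T + W/2 = 14 − 11 + 5 = 8.
GR = (1 − 1/4) × 8² / 20 = 0.75 × 64 / 20 = 2.4 dB.
Output = 14 − 2.4 = 11.6 dBu.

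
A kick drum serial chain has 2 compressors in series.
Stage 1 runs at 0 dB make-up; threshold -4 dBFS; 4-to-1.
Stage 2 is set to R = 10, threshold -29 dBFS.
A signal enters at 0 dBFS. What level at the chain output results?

Stage 1: 0 dBFS is 4 dB over -4 dBFS; at 4:1 that becomes 1 dB over, giving -3 dBFS.
Stage 2: 26 dB above -29 dBFS, reduced 10:1 to 2.6 dB above → -26.4 dBFS.

-26.4 dBFS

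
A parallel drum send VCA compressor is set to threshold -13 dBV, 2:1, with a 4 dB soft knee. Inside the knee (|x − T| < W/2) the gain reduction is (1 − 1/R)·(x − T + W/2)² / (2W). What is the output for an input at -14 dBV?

-14.0625 dBV

x − T + W/2 = -14 − (-13) + 2 = 1.
GR = (1 − 1/2) × 1² / 8 = 0.5 × 1 / 8 = 0.0625 dB.
Output = -14 − 0.0625 = -14.0625 dBV.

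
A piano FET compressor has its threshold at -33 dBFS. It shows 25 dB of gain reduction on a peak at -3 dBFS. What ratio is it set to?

6:1

Input overshoot = -3 − (-33) = 30 dB.
Output overshoot = 30 − 25 = 5 dB.
Ratio = input overshoot / output overshoot = 30 / 5 = 6.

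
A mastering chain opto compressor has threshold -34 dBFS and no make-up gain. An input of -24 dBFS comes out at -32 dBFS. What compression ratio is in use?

Input overshoot = -24 − (-34) = 10 dB; output overshoot = -32 − (-34) = 2 dB.
Ratio = 10 / 2 = 5.

5:1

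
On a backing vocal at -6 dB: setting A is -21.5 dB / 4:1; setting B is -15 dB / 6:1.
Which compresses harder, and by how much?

A: 15.5 dB over, compressed to 3.875 dB over, so 11.625 dB of GR.
B: 9 dB over, compressed to 1.5 dB over, so 7.5 dB of GR.
Difference: 4.125 dB in favour of A.

A, by 4.125 dB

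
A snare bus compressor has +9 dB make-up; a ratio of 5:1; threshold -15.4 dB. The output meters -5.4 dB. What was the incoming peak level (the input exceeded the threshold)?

Stripping the +9 dB make-up gives -14.4 dB at the gain stage.
The compressed level sits -14.4 − (-15.4) = 1 dB over threshold.
Before 5:1 compression the overshoot was 1 × 5 = 5 dB, so input = -15.4 + 5 = -10.4 dB.

-10.4 dB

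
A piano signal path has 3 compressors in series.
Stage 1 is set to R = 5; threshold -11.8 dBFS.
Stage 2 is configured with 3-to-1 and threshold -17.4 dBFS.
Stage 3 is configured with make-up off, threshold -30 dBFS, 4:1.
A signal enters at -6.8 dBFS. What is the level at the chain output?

-26.3 dBFS

Stage 1: overshoot 5 dB → 5/5 = 1 dB → -10.8 dBFS.
Stage 2: 6.6 dB above -17.4 dBFS, reduced 3:1 to 2.2 dB above → -15.2 dBFS.
Stage 3: -15.2 dBFS is 14.8 dB over -30 dBFS; at 4:1 that becomes 3.7 dB over, giving -26.3 dBFS.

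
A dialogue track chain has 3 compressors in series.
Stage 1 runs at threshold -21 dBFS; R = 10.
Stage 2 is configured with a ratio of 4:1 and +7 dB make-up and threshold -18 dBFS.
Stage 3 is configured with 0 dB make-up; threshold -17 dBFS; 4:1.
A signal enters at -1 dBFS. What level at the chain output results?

-15.75 dBFS

Stage 1: 20 dB above -21 dBFS, reduced 10:1 to 2 dB above → -19 dBFS.
Stage 2: below threshold (-19 ≤ -18); passes unchanged; make-up brings it to -12 dBFS.
Stage 3: 5 dB above -17 dBFS, reduced 4:1 to 1.25 dB above → -15.75 dBFS.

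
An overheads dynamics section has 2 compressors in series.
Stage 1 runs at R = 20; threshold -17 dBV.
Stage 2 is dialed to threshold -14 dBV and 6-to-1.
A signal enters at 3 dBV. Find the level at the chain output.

-16 dBV

Stage 1: 20 dB above -17 dBV, reduced 20:1 to 1 dB above → -16 dBV.
Stage 2: -16 dBV is at or below the -14 dBV threshold — no compression; output -16 dBV.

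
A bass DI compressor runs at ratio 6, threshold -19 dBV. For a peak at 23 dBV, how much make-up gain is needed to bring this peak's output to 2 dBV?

14 dB

Overshoot 42 dB → 42/6 = 7 dB after compression, so the compressed level is -19 + 7 = -12 dBV.
Make-up = target − compressed = 2 − (-12) = 14 dB.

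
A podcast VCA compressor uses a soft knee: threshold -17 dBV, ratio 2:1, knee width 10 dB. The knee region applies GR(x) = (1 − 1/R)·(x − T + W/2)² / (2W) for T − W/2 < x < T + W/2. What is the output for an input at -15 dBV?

x − T + W/2 = -15 − (-17) + 5 = 7.
GR = (1 − 1/2) × 7² / 20 = 0.5 × 49 / 20 = 1.225 dB.
Output = -15 − 1.225 = -16.225 dBV.

-16.225 dBV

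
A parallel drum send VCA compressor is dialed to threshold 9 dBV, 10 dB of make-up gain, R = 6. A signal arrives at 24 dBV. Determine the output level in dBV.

21.5 dBV

24 dBV sits 15 dB over threshold.
At 6:1 the overshoot is divided by 6, leaving 2.5 dB above threshold.
That puts the output at 11.5 dBV; make-up adds 10 dB, giving 21.5 dBV.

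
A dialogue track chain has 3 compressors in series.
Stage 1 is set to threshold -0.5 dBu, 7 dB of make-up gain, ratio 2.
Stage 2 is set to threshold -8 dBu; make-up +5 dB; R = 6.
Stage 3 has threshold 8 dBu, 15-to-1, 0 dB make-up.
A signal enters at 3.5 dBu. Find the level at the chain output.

Stage 1: 3.5 dBu is 4 dB over -0.5 dBu; at 2:1 that becomes 2 dB over, giving 1.5 dBu; +7 dB make-up → 8.5 dBu.
Stage 2: 16.5 dB above -8 dBu, reduced 6:1 to 2.75 dB above → -5.25 dBu; +5 dB make-up → -0.25 dBu.
Stage 3: -0.25 dBu is at or below the 8 dBu threshold — no compression; output -0.25 dBu.

-0.25 dBu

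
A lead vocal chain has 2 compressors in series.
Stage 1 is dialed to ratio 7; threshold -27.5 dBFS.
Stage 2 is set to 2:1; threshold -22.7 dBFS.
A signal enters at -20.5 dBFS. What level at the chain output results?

Stage 1: 7 dB above -27.5 dBFS, reduced 7:1 to 1 dB above → -26.5 dBFS.
Stage 2: below threshold (-26.5 ≤ -22.7); passes unchanged; output -26.5 dBFS.

-26.5 dBFS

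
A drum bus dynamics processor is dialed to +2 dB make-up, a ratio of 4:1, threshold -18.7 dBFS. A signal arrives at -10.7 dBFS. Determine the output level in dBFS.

-14.7 dBFS

-10.7 dBFS sits 8 dB over threshold.
The 8 dB excess becomes 2 dB after 4:1 reduction.
Output = -18.7 + 2 = -16.7 dBFS; make-up adds 2 dB, giving -14.7 dBFS.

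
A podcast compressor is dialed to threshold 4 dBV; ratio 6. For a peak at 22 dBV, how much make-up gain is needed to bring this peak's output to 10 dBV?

3 dB

Overshoot 18 dB → 18/6 = 3 dB after compression, so the compressed level is 4 + 3 = 7 dBV.
Make-up = target − compressed = 10 − 7 = 3 dB.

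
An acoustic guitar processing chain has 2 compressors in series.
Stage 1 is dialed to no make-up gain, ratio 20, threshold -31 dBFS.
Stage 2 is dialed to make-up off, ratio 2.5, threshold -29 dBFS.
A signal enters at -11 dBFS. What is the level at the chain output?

Stage 1: -11 dBFS is 20 dB over -31 dBFS; at 20:1 that becomes 1 dB over, giving -30 dBFS.
Stage 2: -30 dBFS ≤ -29 dBFS, so stage 2 doesn't engage; output -30 dBFS.

-30 dBFS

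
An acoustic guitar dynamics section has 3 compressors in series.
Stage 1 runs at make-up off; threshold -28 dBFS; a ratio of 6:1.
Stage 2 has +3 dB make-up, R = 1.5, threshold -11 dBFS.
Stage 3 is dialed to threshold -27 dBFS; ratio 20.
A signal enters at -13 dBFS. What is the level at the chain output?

Stage 1: -13 dBFS is 15 dB over -28 dBFS; at 6:1 that becomes 2.5 dB over, giving -25.5 dBFS.
Stage 2: below threshold (-25.5 ≤ -11); passes unchanged; make-up brings it to -22.5 dBFS.
Stage 3: -22.5 dBFS is 4.5 dB over -27 dBFS; at 20:1 that becomes 0.225 dB over, giving -26.775 dBFS.

-26.775 dBFS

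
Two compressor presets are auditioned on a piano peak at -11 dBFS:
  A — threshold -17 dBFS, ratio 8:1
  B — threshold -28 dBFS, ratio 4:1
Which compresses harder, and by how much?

A: 6 dB over, compressed to 0.75 dB over, so 5.25 dB of GR.
B: 17 dB over, compressed to 4.25 dB over, so 12.75 dB of GR.
B reduces 7.5 dB more.

B, by 7.5 dB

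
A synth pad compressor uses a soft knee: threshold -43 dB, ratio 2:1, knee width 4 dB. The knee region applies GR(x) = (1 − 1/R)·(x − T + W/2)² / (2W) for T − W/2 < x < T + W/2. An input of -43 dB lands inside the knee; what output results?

-43.25 dB

x − T + W/2 = -43 − (-43) + 2 = 2.
GR = (1 − 1/2) × 2² / 8 = 0.5 × 4 / 8 = 0.25 dB.
Output = -43 − 0.25 = -43.25 dB.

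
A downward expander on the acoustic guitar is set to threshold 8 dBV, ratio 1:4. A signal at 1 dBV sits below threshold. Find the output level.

-20 dBV

The input is 7 dB below the 8 dBV threshold.
A 1:4 expander multiplies undershoot by 4: 7 × 4 = 28 dB below threshold.
Output = 8 − 28 = -20 dBV.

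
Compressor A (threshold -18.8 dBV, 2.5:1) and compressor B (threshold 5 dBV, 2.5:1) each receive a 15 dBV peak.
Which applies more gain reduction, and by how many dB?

A, by 14.28 dB

A: GR = 33.8 − 33.8/2.5 = 20.28 dB.
B: GR = 10 − 10/2.5 = 6 dB.
Difference: 14.28 dB in favour of A.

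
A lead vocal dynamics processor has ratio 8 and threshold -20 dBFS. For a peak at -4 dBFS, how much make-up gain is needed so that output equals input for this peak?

The peak compresses to -20 + 16/8 = -18 dBFS.
To reach -4 dBFS requires -4 − (-18) = 14 dB of make-up.

14 dB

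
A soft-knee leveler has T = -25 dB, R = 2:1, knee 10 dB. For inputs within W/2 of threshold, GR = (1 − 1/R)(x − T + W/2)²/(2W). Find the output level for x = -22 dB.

-23.6 dB

x − T + W/2 = -22 − (-25) + 5 = 8.
GR = (1 − 1/2) × 8² / 20 = 0.5 × 64 / 20 = 1.6 dB.
Output = -22 − 1.6 = -23.6 dB.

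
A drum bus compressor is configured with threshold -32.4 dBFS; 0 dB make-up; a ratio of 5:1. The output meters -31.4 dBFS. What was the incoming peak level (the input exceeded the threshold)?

Post-compression overshoot = -31.4 − (-32.4) = 1 dB.
Input overshoot = R × output overshoot = 5 dB → input = -32.4 + 5 = -27.4 dBFS.

-27.4 dBFS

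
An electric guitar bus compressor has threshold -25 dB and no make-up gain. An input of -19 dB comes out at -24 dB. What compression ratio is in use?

6:1

Input overshoot = -19 − (-25) = 6 dB; output overshoot = -24 − (-25) = 1 dB.
Ratio = 6 / 1 = 6.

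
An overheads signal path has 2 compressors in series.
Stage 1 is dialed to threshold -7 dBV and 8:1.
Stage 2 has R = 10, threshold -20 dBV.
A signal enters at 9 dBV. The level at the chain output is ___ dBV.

Stage 1: 16 dB above -7 dBV, reduced 8:1 to 2 dB above → -5 dBV.
Stage 2: overshoot 15 dB → 15/10 = 1.5 dB → -18.5 dBV.

-18.5 dBV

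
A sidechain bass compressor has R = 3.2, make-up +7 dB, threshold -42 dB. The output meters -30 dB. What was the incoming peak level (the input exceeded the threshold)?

Before make-up, the level was -30 − 7 = -37 dB.
The compressed level sits -37 − (-42) = 5 dB over threshold.
Input overshoot = R × output overshoot = 16 dB → input = -42 + 16 = -26 dB.

-26 dB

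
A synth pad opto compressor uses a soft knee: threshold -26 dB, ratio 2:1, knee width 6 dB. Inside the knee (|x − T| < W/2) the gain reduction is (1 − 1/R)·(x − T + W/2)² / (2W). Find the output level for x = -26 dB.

-26.375 dB

x − T + W/2 = -26 − (-26) + 3 = 3.
GR = (1 − 1/2) × 3² / 12 = 0.5 × 9 / 12 = 0.375 dB.
Output = -26 − 0.375 = -26.375 dB.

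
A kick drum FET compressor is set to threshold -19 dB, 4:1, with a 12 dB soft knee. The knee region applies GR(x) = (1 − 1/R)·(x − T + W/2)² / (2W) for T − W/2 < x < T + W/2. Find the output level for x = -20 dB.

-20.78125 dB

x − T + W/2 = -20 − (-19) + 6 = 5.
GR = (1 − 1/4) × 5² / 24 = 0.75 × 25 / 24 = 0.78125 dB.
Output = -20 − 0.78125 = -20.78125 dB.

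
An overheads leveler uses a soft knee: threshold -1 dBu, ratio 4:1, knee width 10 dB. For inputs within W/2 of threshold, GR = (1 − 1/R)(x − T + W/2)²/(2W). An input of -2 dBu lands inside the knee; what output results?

-2.6 dBu

x − T + W/2 = -2 − (-1) + 5 = 4.
GR = (1 − 1/4) × 4² / 20 = 0.75 × 16 / 20 = 0.6 dB.
Output = -2 − 0.6 = -2.6 dBu.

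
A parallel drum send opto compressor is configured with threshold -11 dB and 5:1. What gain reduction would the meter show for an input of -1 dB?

-1 dB exceeds the threshold by 10 dB.
A 5:1 ratio leaves 2 dB of that excess.
GR = overshoot in − overshoot out = 10 − 2 = 8 dB.

8 dB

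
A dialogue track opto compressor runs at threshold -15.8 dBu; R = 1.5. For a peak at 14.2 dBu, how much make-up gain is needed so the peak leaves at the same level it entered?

Overshoot 30 dB → 30/1.5 = 20 dB after compression, so the compressed level is -15.8 + 20 = 4.2 dBu.
Make-up = target − compressed = 14.2 − 4.2 = 10 dB.

10 dB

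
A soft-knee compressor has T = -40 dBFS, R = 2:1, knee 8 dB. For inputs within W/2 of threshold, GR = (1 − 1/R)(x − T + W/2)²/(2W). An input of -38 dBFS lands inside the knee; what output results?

x − T + W/2 = -38 − (-40) + 4 = 6.
GR = (1 − 1/2) × 6² / 16 = 0.5 × 36 / 16 = 1.125 dB.
Output = -38 − 1.125 = -39.125 dBFS.

-39.125 dBFS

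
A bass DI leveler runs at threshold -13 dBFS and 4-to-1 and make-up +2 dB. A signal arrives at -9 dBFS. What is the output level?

-9 dBFS sits 4 dB over threshold.
4:1 compression reduces that to 4/4 = 1 dB over.
Output = -13 + 1 = -12 dBFS; make-up adds 2 dB, giving -10 dBFS.

-10 dBFS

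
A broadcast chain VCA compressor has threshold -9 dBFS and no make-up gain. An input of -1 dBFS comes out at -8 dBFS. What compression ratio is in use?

8:1

Input overshoot = -1 − (-9) = 8 dB; output overshoot = -8 − (-9) = 1 dB.
Ratio = 8 / 1 = 8.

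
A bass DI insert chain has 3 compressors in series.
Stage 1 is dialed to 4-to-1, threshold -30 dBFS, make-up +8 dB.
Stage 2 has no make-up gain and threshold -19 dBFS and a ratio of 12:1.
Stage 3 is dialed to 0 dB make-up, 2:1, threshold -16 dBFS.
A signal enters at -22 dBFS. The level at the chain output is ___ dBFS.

-20 dBFS

Stage 1: 8 dB above -30 dBFS, reduced 4:1 to 2 dB above → -28 dBFS; +8 dB make-up → -20 dBFS.
Stage 2: -20 dBFS ≤ -19 dBFS, so stage 2 doesn't engage; output -20 dBFS.
Stage 3: -20 dBFS ≤ -16 dBFS, so stage 3 doesn't engage; output -20 dBFS.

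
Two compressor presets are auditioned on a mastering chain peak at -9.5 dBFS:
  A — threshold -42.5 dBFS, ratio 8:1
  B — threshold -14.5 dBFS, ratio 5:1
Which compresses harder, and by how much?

A, by 24.875 dB

A: GR = 33 − 33/8 = 28.875 dB.
B: GR = 5 − 5/5 = 4 dB.
Difference: 24.875 dB in favour of A.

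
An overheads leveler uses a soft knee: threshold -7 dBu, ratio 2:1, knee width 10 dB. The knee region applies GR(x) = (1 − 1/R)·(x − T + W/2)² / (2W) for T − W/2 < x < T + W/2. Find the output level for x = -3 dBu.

x − T + W/2 = -3 − (-7) + 5 = 9.
GR = (1 − 1/2) × 9² / 20 = 0.5 × 81 / 20 = 2.025 dB.
Output = -3 − 2.025 = -5.025 dBu.

-5.025 dBu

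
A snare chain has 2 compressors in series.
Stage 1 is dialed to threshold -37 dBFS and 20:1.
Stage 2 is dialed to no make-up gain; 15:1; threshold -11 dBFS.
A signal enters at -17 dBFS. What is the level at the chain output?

-36 dBFS

Stage 1: overshoot 20 dB → 20/20 = 1 dB → -36 dBFS.
Stage 2: below threshold (-36 ≤ -11); passes unchanged; output -36 dBFS.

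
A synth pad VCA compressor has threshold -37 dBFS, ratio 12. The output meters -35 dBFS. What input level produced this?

That's 2 dB above the -37 dBFS threshold.
Input overshoot = R × output overshoot = 24 dB → input = -37 + 24 = -13 dBFS.

-13 dBFS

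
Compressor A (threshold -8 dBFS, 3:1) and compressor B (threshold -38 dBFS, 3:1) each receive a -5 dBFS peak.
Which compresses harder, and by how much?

B, by 20 dB

A: 3 dB over, compressed to 1 dB over, so 2 dB of GR.
B: 33 dB over, compressed to 11 dB over, so 22 dB of GR.
B reduces 20 dB more.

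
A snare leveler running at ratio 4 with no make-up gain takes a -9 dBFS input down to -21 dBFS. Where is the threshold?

Let T be the threshold. Output overshoot = (input overshoot)/R, so -21 − T = (-9 − T)/4.
4·(-21 − T) = -9 − T → 3·T = -84 − (-9) = -75.
T = -75/3 = -25 dBFS.

-25 dBFS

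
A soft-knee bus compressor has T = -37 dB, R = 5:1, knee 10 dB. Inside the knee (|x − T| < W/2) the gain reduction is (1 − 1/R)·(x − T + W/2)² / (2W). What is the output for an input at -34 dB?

x − T + W/2 = -34 − (-37) + 5 = 8.
GR = (1 − 1/5) × 8² / 20 = 0.8 × 64 / 20 = 2.56 dB.
Output = -34 − 2.56 = -36.56 dB.

-36.56 dB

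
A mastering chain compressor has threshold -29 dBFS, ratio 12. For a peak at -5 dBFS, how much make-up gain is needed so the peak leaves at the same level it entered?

Without make-up, output = threshold + overshoot/12 = -29 + 2 = -27 dBFS.
Gap to target: 22 dB.

22 dB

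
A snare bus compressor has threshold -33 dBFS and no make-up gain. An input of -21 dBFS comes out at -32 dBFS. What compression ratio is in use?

12:1

Input overshoot = -21 − (-33) = 12 dB; output overshoot = -32 − (-33) = 1 dB.
Ratio = 12 / 1 = 12.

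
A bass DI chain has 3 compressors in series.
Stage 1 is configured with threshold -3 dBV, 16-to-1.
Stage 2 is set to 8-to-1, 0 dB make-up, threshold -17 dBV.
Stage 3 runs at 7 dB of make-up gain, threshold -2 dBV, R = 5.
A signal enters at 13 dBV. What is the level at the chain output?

-8.125 dBV

Stage 1: 16 dB above -3 dBV, reduced 16:1 to 1 dB above → -2 dBV.
Stage 2: 15 dB above -17 dBV, reduced 8:1 to 1.875 dB above → -15.125 dBV.
Stage 3: -15.125 dBV ≤ -2 dBV, so stage 3 doesn't engage; make-up brings it to -8.125 dBV.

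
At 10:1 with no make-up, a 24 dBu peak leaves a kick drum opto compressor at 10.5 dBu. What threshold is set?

9 dBu

Let T be the threshold. Output overshoot = (input overshoot)/R, so 10.5 − T = (24 − T)/10.
10·(10.5 − T) = 24 − T → 9·T = 105 − 24 = 81.
T = 81/9 = 9 dBu.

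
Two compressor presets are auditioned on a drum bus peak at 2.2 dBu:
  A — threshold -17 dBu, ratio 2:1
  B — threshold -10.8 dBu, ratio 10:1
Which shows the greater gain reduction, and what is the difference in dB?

B, by 2.1 dB

A: overshoot 19.2 dB → output overshoot 9.6 dB → GR 9.6 dB.
B: overshoot 13 dB → output overshoot 1.3 dB → GR 11.7 dB.
B applies 2.1 dB more gain reduction.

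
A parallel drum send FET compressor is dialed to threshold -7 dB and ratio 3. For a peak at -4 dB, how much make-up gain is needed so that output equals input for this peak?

2 dB

Without make-up, output = threshold + overshoot/3 = -7 + 1 = -6 dB.
Gap to target: 2 dB.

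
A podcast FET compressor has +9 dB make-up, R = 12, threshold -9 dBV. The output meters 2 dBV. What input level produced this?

15 dBV

Before make-up, the level was 2 − 9 = -7 dBV.
Post-compression overshoot = -7 − (-9) = 2 dB.
Undo the ratio: input overshoot = 2 × 12 = 24 dB, giving input = 15 dBV.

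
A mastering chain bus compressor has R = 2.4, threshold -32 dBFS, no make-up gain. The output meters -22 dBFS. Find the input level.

The compressed level sits -22 − (-32) = 10 dB over threshold.
Before 2.4:1 compression the overshoot was 10 × 2.4 = 24 dB, so input = -32 + 24 = -8 dBFS.

-8 dBFS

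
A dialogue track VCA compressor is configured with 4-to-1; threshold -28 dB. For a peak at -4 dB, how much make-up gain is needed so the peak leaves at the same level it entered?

Overshoot 24 dB → 24/4 = 6 dB after compression, so the compressed level is -28 + 6 = -22 dB.
Make-up = target − compressed = -4 − (-22) = 18 dB.

18 dB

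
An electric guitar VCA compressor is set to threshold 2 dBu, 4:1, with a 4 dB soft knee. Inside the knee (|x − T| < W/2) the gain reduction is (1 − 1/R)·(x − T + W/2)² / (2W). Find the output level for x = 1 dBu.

x − T + W/2 = 1 − 2 + 2 = 1.
GR = (1 − 1/4) × 1² / 8 = 0.75 × 1 / 8 = 0.09375 dB.
Output = 1 − 0.09375 = 0.90625 dBu.

0.90625 dBu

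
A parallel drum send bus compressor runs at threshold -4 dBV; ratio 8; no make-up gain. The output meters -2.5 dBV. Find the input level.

Post-compression overshoot = -2.5 − (-4) = 1.5 dB.
Undo the ratio: input overshoot = 1.5 × 8 = 12 dB, giving input = 8 dBV.

8 dBV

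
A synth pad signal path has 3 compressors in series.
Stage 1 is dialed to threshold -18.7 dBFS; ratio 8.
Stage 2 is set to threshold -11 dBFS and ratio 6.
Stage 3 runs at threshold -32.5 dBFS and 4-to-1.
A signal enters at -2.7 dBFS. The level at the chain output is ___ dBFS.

Stage 1: overshoot 16 dB → 16/8 = 2 dB → -16.7 dBFS.
Stage 2: -16.7 dBFS is at or below the -11 dBFS threshold — no compression; output -16.7 dBFS.
Stage 3: 15.8 dB above -32.5 dBFS, reduced 4:1 to 3.95 dB above → -28.55 dBFS.

-28.55 dBFS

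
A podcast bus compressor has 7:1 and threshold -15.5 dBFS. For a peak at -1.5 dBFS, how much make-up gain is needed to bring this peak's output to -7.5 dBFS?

Overshoot 14 dB → 14/7 = 2 dB after compression, so the compressed level is -15.5 + 2 = -13.5 dBFS.
Make-up = target − compressed = -7.5 − (-13.5) = 6 dB.

6 dB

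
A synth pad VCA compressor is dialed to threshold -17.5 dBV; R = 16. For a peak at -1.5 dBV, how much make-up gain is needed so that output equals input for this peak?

15 dB

Overshoot 16 dB → 16/16 = 1 dB after compression, so the compressed level is -17.5 + 1 = -16.5 dBV.
Make-up = target − compressed = -1.5 − (-16.5) = 15 dB.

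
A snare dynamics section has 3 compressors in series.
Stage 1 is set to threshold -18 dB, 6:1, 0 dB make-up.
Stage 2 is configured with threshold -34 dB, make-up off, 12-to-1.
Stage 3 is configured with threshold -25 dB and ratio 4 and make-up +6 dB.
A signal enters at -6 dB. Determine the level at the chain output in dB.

-26.5 dB

Stage 1: 12 dB above -18 dB, reduced 6:1 to 2 dB above → -16 dB.
Stage 2: -16 dB is 18 dB over -34 dB; at 12:1 that becomes 1.5 dB over, giving -32.5 dB.
Stage 3: -32.5 dB is at or below the -25 dB threshold — no compression; make-up brings it to -26.5 dB.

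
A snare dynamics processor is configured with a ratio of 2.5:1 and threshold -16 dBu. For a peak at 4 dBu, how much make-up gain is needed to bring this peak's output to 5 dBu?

Overshoot 20 dB → 20/2.5 = 8 dB after compression, so the compressed level is -16 + 8 = -8 dBu.
Make-up = target − compressed = 5 − (-8) = 13 dB.

13 dB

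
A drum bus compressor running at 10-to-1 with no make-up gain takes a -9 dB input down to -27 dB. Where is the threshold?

-29 dB

Let T be the threshold. Output overshoot = (input overshoot)/R, so -27 − T = (-9 − T)/10.
10·(-27 − T) = -9 − T → 9·T = -270 − (-9) = -261.
T = -261/9 = -29 dB.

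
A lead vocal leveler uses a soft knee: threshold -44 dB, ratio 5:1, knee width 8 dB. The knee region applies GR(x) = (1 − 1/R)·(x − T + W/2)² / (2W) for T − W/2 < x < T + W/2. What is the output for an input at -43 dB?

x − T + W/2 = -43 − (-44) + 4 = 5.
GR = (1 − 1/5) × 5² / 16 = 0.8 × 25 / 16 = 1.25 dB.
Output = -43 − 1.25 = -44.25 dB.

-44.25 dB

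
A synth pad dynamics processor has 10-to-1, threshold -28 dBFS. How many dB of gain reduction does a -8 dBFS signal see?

Overshoot = -8 − (-28) = 20 dB.
After 10:1 compression the overshoot becomes 20/10 = 2 dB.
GR = overshoot in − overshoot out = 20 − 2 = 18 dB.

18 dB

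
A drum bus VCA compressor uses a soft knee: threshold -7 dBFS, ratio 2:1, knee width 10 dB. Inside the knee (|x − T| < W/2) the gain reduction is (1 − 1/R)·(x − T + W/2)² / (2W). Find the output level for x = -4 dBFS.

-5.6 dBFS

x − T + W/2 = -4 − (-7) + 5 = 8.
GR = (1 − 1/2) × 8² / 20 = 0.5 × 64 / 20 = 1.6 dB.
Output = -4 − 1.6 = -5.6 dBFS.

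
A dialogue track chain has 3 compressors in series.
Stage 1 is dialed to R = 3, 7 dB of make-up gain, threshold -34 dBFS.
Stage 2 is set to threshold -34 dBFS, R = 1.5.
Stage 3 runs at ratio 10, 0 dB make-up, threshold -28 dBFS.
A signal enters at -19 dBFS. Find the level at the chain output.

-27.8 dBFS

Stage 1: 15 dB above -34 dBFS, reduced 3:1 to 5 dB above → -29 dBFS; +7 dB make-up → -22 dBFS.
Stage 2: 12 dB above -34 dBFS, reduced 1.5:1 to 8 dB above → -26 dBFS.
Stage 3: overshoot 2 dB → 2/10 = 0.2 dB → -27.8 dBFS.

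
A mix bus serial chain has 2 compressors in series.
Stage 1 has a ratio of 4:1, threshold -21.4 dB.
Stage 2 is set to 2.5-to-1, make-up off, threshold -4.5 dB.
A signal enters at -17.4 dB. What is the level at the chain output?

-20.4 dB

Stage 1: 4 dB above -21.4 dB, reduced 4:1 to 1 dB above → -20.4 dB.
Stage 2: below threshold (-20.4 ≤ -4.5); passes unchanged; output -20.4 dB.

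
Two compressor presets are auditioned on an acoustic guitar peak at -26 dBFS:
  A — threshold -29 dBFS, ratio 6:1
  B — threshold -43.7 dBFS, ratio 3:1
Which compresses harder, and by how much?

B, by 9.3 dB

A: GR = 3 − 3/6 = 2.5 dB.
B: GR = 17.7 − 17.7/3 = 11.8 dB.
B reduces 9.3 dB more.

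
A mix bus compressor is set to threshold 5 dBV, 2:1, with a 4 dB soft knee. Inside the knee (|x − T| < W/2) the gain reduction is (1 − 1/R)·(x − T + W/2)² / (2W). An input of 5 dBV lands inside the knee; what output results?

4.75 dBV

x − T + W/2 = 5 − 5 + 2 = 2.
GR = (1 − 1/2) × 2² / 8 = 0.5 × 4 / 8 = 0.25 dB.
Output = 5 − 0.25 = 4.75 dBV.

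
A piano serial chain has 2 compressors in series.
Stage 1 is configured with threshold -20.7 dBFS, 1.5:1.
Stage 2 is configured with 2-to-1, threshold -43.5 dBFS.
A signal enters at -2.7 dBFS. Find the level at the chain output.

-26.1 dBFS

Stage 1: overshoot 18 dB → 18/1.5 = 12 dB → -8.7 dBFS.
Stage 2: overshoot 34.8 dB → 34.8/2 = 17.4 dB → -26.1 dBFS.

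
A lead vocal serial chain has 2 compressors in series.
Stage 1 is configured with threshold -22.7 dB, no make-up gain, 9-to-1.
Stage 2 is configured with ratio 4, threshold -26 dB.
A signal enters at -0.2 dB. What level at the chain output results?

Stage 1: -0.2 dB is 22.5 dB over -22.7 dB; at 9:1 that becomes 2.5 dB over, giving -20.2 dB.
Stage 2: overshoot 5.8 dB → 5.8/4 = 1.45 dB → -24.55 dB.

-24.55 dB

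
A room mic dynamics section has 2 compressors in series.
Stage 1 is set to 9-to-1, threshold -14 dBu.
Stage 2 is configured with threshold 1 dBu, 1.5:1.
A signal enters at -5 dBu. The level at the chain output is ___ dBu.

Stage 1: overshoot 9 dB → 9/9 = 1 dB → -13 dBu.
Stage 2: -13 dBu ≤ 1 dBu, so stage 2 doesn't engage; output -13 dBu.

-13 dBu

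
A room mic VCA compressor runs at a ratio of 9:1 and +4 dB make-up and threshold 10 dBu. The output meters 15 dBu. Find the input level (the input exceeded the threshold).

Before make-up, the level was 15 − 4 = 11 dBu.
The compressed level sits 11 − 10 = 1 dB over threshold.
Before 9:1 compression the overshoot was 1 × 9 = 9 dB, so input = 10 + 9 = 19 dBu.

19 dBu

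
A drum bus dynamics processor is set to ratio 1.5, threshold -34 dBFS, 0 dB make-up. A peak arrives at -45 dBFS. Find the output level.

-45 dBFS

-45 dBFS is 11 dB below the -34 dBFS threshold, so no gain reduction is applied.
Output = input = -45 dBFS.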